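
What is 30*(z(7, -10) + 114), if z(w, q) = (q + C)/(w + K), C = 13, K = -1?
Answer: 3435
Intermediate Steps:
z(w, q) = (13 + q)/(-1 + w) (z(w, q) = (q + 13)/(w - 1) = (13 + q)/(-1 + w))
30*(z(7, -10) + 114) = 30*((13 - 10)/(-1 + 7) + 114) = 30*(3/6 + 114) = 30*((⅙)*3 + 114) = 30*(½ + 114) = 30*(229/2) = 3435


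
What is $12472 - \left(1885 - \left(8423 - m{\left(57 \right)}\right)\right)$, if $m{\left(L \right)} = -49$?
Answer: $19059$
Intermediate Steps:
$12472 - \left(1885 - \left(8423 - m{\left(57 \right)}\right)\right) = 12472 - \left(1885 - \left(8423 - -49\right)\right) = 12472 - \left(1885 - \left(8423 + 49\right)\right) = 12472 - \left(1885 - 8472\right) = 12472 - -6587 = 12472 + 6587 = 19059$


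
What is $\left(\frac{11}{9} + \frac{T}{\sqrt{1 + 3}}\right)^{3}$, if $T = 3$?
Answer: $\frac{117649}{5832} \approx 20.173$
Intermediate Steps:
$\left(\frac{11}{9} + \frac{T}{\sqrt{1 + 3}}\right)^{3} = \left(\frac{11}{9} + \frac{3}{\sqrt{1 + 3}}\right)^{3} = \left(11 \cdot \frac{1}{9} + \frac{3}{\sqrt{4}}\right)^{3} = \left(\frac{11}{9} + \frac{3}{2}\right)^{3} = \left(\frac{49}{18}\right)^{3} = \frac{117649}{5832}$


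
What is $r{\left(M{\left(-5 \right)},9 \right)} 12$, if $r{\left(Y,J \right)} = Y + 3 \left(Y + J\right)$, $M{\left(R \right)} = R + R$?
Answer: $-156$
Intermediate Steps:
$M{\left(R \right)} = 2 R$
$r{\left(Y,J \right)} = 3 J + 4 Y$ ($r{\left(Y,J \right)} = Y + 3 \left(J + Y\right) = Y + \left(3 J + 3 Y\right) = 3 J + 4 Y$)
$r{\left(M{\left(-5 \right)},9 \right)} 12 = \left(3 \cdot 9 + 4 \cdot 2 \left(-5\right)\right) 12 = \left(27 + 4 \left(-10\right)\right) 12 = \left(27 - 40\right) 12 = \left(-13\right) 12 = -156$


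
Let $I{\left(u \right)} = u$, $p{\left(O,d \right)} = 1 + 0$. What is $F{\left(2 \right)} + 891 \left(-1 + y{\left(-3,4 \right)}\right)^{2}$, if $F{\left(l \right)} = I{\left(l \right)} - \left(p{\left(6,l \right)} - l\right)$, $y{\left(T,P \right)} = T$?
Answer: $14259$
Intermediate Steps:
$p{\left(O,d \right)} = 1$
$F{\left(l \right)} = -1 + 2 l$ ($F{\left(l \right)} = l - \left(1 - l\right) = l + \left(-1 + l\right) = -1 + 2 l$)
$F{\left(2 \right)} + 891 \left(-1 + y{\left(-3,4 \right)}\right)^{2} = \left(-1 + 2 \cdot 2\right) + 891 \left(-1 - 3\right)^{2} = \left(-1 + 4\right) + 891 \left(-4\right)^{2} = 3 + 891 \cdot 16 = 3 + 14256 = 14259$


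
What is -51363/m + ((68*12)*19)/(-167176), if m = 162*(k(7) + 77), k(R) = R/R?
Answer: -9383087/2256876 ≈ -4.1576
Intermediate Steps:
k(R) = 1
m = 12636 (m = 162*(1 + 77) = 162*78 = 12636)
-51363/m + ((68*12)*19)/(-167176) = -51363/12636 + ((68*12)*19)/(-167176) = -51363*1/12636 + (816*19)*(-1/167176) = -439/108 + 15504*(-1/167176) = -439/108 - 1938/20897 = -9383087/2256876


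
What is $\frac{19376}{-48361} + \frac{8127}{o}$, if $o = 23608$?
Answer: $- \frac{64398761}{1141706488} \approx -0.056406$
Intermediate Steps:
$\frac{19376}{-48361} + \frac{8127}{o} = \frac{19376}{-48361} + \frac{8127}{23608} = 19376 \left(- \frac{1}{48361}\right) + 8127 \cdot \frac{1}{23608} = - \frac{19376}{48361} + \frac{8127}{23608} = - \frac{64398761}{1141706488}$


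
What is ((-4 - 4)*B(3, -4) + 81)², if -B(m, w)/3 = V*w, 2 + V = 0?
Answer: 74529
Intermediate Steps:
V = -2 (V = -2 + 0 = -2)
B(m, w) = 6*w (B(m, w) = -(-6)*w = 6*w)
((-4 - 4)*B(3, -4) + 81)² = ((-4 - 4)*(6*(-4)) + 81)² = (-8*(-24) + 81)² = (192 + 81)² = 273² = 74529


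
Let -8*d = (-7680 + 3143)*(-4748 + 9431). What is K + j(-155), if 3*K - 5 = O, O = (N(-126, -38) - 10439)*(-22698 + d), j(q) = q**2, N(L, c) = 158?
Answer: -216570610907/24 ≈ -9.0238e+9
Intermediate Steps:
d = 21246771/8 (d = -(-7680 + 3143)*(-4748 + 9431)/8 = -(-4537)*4683/8 = -1/8*(-21246771) = 21246771/8 ≈ 2.6558e+6)
O = -216571187547/8 (O = (158 - 10439)*(-22698 + 21246771/8) = -10281*21065187/8 = -216571187547/8 ≈ -2.7071e+10)
K = -216571187507/24 (K = 5/3 + (1/3)*(-216571187547/8) = 5/3 - 72190395849/8 = -216571187507/24 ≈ -9.0238e+9)
K + j(-155) = -216571187507/24 + (-155)**2 = -216571187507/24 + 24025 = -216570610907/24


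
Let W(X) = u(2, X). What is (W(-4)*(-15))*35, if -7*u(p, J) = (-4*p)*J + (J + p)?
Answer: 2250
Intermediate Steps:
u(p, J) = -J/7 - p/7 + 4*J*p/7 (u(p, J) = -((-4*p)*J + (J + p))/7 = -(-4*J*p + (J + p))/7 = -(J + p - 4*J*p)/7 = -J/7 - p/7 + 4*J*p/7)
W(X) = -2/7 + X (W(X) = -X/7 - ⅐*2 + (4/7)*X*2 = -X/7 - 2/7 + 8*X/7 = -2/7 + X)
(W(-4)*(-15))*35 = ((-2/7 - 4)*(-15))*35 = -30/7*(-15)*35 = (450/7)*35 = 2250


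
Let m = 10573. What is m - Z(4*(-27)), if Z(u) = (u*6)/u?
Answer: 10567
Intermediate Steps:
Z(u) = 6 (Z(u) = (6*u)/u = 6)
m - Z(4*(-27)) = 10573 - 1*6 = 10573 - 6 = 10567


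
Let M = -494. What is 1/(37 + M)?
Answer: -1/457 ≈ -0.0021882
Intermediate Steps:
1/(37 + M) = 1/(37 - 494) = 1/(-457) = -1/457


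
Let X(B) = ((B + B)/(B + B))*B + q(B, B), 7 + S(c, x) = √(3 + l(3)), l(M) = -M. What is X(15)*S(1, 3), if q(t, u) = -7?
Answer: -56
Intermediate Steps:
S(c, x) = -7 (S(c, x) = -7 + √(3 - 1*3) = -7 + √(3 - 3) = -7 + √0 = -7 + 0 = -7)
X(B) = -7 + B (X(B) = ((B + B)/(B + B))*B - 7 = ((2*B)/((2*B)))*B - 7 = ((2*B)*(1/(2*B)))*B - 7 = 1*B - 7 = B - 7 = -7 + B)
X(15)*S(1, 3) = (-7 + 15)*(-7) = 8*(-7) = -56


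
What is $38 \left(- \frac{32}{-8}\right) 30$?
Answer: $4560$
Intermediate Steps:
$38 \left(- \frac{32}{-8}\right) 30 = 38 \left(\left(-32\right) \left(- \frac{1}{8}\right)\right) 30 = 38 \cdot 4 \cdot 30 = 152 \cdot 30 = 4560$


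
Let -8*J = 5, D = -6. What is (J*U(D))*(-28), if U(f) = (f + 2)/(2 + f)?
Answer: 35/2 ≈ 17.500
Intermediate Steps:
J = -5/8 (J = -⅛*5 = -5/8 ≈ -0.62500)
U(f) = 1 (U(f) = (2 + f)/(2 + f) = 1)
(J*U(D))*(-28) = -5/8*1*(-28) = -5/8*(-28) = 35/2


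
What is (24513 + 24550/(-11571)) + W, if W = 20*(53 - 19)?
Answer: 291483653/11571 ≈ 25191.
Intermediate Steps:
W = 680 (W = 20*34 = 680)
(24513 + 24550/(-11571)) + W = (24513 + 24550/(-11571)) + 680 = (24513 + 24550*(-1/11571)) + 680 = (24513 - 24550/11571) + 680 = 283615373/11571 + 680 = 291483653/11571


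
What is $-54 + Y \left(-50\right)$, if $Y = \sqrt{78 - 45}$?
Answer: $-54 - 50 \sqrt{33} \approx -341.23$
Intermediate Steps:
$Y = \sqrt{33} \approx 5.7446$
$-54 + Y \left(-50\right) = -54 + \sqrt{33} \left(-50\right) = -54 - 50 \sqrt{33}$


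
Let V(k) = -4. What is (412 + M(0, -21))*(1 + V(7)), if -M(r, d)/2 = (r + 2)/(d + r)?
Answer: -8656/7 ≈ -1236.6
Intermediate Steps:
M(r, d) = -2*(2 + r)/(d + r) (M(r, d) = -2*(r + 2)/(d + r) = -2*(2 + r)/(d + r))
(412 + M(0, -21))*(1 + V(7)) = (412 + 2*(-2 - 1*0)/(-21 + 0))*(1 - 4) = (412 + 2*(-2 + 0)/(-21))*(-3) = (412 + 2*(-1/21)*(-2))*(-3) = (412 + 4/21)*(-3) = (8656/21)*(-3) = -8656/7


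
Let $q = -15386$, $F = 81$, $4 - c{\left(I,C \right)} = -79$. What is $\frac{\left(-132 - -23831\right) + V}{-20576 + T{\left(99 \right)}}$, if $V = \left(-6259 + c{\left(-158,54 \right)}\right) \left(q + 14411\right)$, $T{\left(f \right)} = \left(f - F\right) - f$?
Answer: $- \frac{465023}{1589} \approx -292.65$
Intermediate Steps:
$c{\left(I,C \right)} = 83$ ($c{\left(I,C \right)} = 4 - -79 = 4 + 79 = 83$)
$T{\left(f \right)} = -81$ ($T{\left(f \right)} = \left(f - 81\right) - f = \left(-81 + f\right) - f = -81$)
$V = 6021600$ ($V = \left(-6259 + 83\right) \left(-15386 + 14411\right) = \left(-6176\right) \left(-975\right) = 6021600$)
$\frac{\left(-132 - -23831\right) + V}{-20576 + T{\left(99 \right)}} = \frac{\left(-132 - -23831\right) + 6021600}{-20576 - 81} = \frac{\left(-132 + 23831\right) + 6021600}{-20657} = \left(23699 + 6021600\right) \left(- \frac{1}{20657}\right) = 6045299 \left(- \frac{1}{20657}\right) = - \frac{465023}{1589}$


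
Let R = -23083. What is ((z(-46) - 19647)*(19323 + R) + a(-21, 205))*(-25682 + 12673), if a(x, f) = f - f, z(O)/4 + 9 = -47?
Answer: -971966914640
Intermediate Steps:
z(O) = -224 (z(O) = -36 + 4*(-47) = -36 - 188 = -224)
a(x, f) = 0
((z(-46) - 19647)*(19323 + R) + a(-21, 205))*(-25682 + 12673) = ((-224 - 19647)*(19323 - 23083) + 0)*(-25682 + 12673) = (-19871*(-3760) + 0)*(-13009) = (74714960 + 0)*(-13009) = 74714960*(-13009) = -971966914640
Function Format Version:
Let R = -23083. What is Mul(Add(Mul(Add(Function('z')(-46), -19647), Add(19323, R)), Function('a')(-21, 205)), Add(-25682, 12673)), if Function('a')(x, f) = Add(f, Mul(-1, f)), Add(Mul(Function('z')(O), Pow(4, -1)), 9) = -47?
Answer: -971966914640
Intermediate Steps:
Function('z')(O) = -224 (Function('z')(O) = Add(-36, Mul(4, -47)) = Add(-36, -188) = -224)
Function('a')(x, f) = 0
Mul(Add(Mul(Add(Function('z')(-46), -19647), Add(19323, R)), Function('a')(-21, 205)), Add(-25682, 12673)) = Mul(Add(Mul(Add(-224, -19647), Add(19323, -23083)), 0), Add(-25682, 12673)) = Mul(Add(Mul(-19871, -3760), 0), -13009) = Mul(Add(74714960, 0), -13009) = Mul(74714960, -13009) = -971966914640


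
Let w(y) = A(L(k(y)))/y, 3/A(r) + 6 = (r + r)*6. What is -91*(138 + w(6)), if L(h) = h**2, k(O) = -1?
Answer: -150787/12 ≈ -12566.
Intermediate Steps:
A(r) = 3/(-6 + 12*r) (A(r) = 3/(-6 + (r + r)*6) = 3/(-6 + (2*r)*6) = 3/(-6 + 12*r))
w(y) = 1/(2*y) (w(y) = (1/(2*(-1 + 2*(-1)**2)))/y = (1/(2*(-1 + 2*1)))/y = (1/(2*(-1 + 2)))/y = ((1/2)/1)/y = ((1/2)*1)/y = 1/(2*y))
-91*(138 + w(6)) = -91*(138 + (1/2)/6) = -91*(138 + (1/2)*(1/6)) = -91*(138 + 1/12) = -91*1657/12 = -150787/12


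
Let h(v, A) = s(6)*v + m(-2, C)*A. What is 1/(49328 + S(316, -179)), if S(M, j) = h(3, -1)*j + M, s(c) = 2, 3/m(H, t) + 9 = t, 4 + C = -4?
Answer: 17/825153 ≈ 2.0602e-5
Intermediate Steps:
C = -8 (C = -4 - 4 = -8)
m(H, t) = 3/(-9 + t)
h(v, A) = 2*v - 3*A/17 (h(v, A) = 2*v + (3/(-9 - 8))*A = 2*v + (3/(-17))*A = 2*v + (3*(-1/17))*A = 2*v - 3*A/17)
S(M, j) = M + 105*j/17 (S(M, j) = (2*3 - 3/17*(-1))*j + M = (6 + 3/17)*j + M = 105*j/17 + M = M + 105*j/17)
1/(49328 + S(316, -179)) = 1/(49328 + (316 + (105/17)*(-179))) = 1/(49328 + (316 - 18795/17)) = 1/(49328 - 13423/17) = 1/(825153/17) = 17/825153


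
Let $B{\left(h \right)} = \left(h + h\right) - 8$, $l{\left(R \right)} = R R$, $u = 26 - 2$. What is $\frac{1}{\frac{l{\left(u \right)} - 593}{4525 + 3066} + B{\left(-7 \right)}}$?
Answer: $- \frac{7591}{167019} \approx -0.04545$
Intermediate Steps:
$u = 24$
$l{\left(R \right)} = R^{2}$
$B{\left(h \right)} = -8 + 2 h$ ($B{\left(h \right)} = 2 h - 8 = -8 + 2 h$)
$\frac{1}{\frac{l{\left(u \right)} - 593}{4525 + 3066} + B{\left(-7 \right)}} = \frac{1}{\frac{24^{2} - 593}{4525 + 3066} + \left(-8 + 2 \left(-7\right)\right)} = \frac{1}{\frac{576 - 593}{7591} - 22} = \frac{1}{\left(-17\right) \frac{1}{7591} - 22} = \frac{1}{- \frac{17}{7591} - 22} = \frac{1}{- \frac{167019}{7591}} = - \frac{7591}{167019}$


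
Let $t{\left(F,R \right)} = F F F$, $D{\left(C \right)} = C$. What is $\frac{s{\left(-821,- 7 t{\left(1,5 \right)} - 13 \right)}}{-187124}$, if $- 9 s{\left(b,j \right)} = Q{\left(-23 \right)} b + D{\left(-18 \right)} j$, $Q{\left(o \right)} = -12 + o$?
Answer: $\frac{29095}{1684116} \approx 0.017276$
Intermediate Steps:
$t{\left(F,R \right)} = F^{3}$ ($t{\left(F,R \right)} = F^{2} F = F^{3}$)
$s{\left(b,j \right)} = 2 j + \frac{35 b}{9}$ ($s{\left(b,j \right)} = - \frac{\left(-12 - 23\right) b - 18 j}{9} = - \frac{- 35 b - 18 j}{9} = 2 j + \frac{35 b}{9}$)
$\frac{s{\left(-821,- 7 t{\left(1,5 \right)} - 13 \right)}}{-187124} = \frac{2 \left(- 7 \cdot 1^{3} - 13\right) + \frac{35}{9} \left(-821\right)}{-187124} = \left(2 \left(\left(-7\right) 1 - 13\right) - \frac{28735}{9}\right) \left(- \frac{1}{187124}\right) = \left(2 \left(-7 - 13\right) - \frac{28735}{9}\right) \left(- \frac{1}{187124}\right) = \left(2 \left(-20\right) - \frac{28735}{9}\right) \left(- \frac{1}{187124}\right) = \left(-40 - \frac{28735}{9}\right) \left(- \frac{1}{187124}\right) = \left(- \frac{29095}{9}\right) \left(- \frac{1}{187124}\right) = \frac{29095}{1684116}$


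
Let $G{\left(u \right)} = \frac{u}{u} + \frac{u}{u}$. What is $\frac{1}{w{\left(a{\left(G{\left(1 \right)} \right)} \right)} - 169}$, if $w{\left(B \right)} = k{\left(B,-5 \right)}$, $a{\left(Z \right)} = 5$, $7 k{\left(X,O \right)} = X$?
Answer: $- \frac{7}{1178} \approx -0.0059423$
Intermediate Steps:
$G{\left(u \right)} = 2$ ($G{\left(u \right)} = 1 + 1 = 2$)
$k{\left(X,O \right)} = \frac{X}{7}$
$w{\left(B \right)} = \frac{B}{7}$
$\frac{1}{w{\left(a{\left(G{\left(1 \right)} \right)} \right)} - 169} = \frac{1}{\frac{1}{7} \cdot 5 - 169} = \frac{1}{\frac{5}{7} - 169} = \frac{1}{- \frac{1178}{7}} = - \frac{7}{1178}$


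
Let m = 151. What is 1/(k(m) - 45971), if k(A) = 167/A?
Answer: -151/6941454 ≈ -2.1753e-5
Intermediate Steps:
1/(k(m) - 45971) = 1/(167/151 - 45971) = 1/(-6941454/151) = -151/6941454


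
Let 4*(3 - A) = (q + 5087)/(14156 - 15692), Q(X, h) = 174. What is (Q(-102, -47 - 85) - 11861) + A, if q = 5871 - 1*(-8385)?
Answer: -71767153/6144 ≈ -11681.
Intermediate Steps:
q = 14256 (q = 5871 + 8385 = 14256)
A = 37775/6144 (A = 3 - (14256 + 5087)/(4*(14156 - 15692)) = 3 - 19343/(4*(-1536)) = 3 - 19343*(-1)/(4*1536) = 3 - 1/4*(-19343/1536) = 3 + 19343/6144 = 37775/6144 ≈ 6.1483)
(Q(-102, -47 - 85) - 11861) + A = (174 - 11861) + 37775/6144 = -11687 + 37775/6144 = -71767153/6144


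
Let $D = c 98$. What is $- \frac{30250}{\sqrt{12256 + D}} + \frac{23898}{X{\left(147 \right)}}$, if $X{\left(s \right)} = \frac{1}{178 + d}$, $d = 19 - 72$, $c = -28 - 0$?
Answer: $2987250 - \frac{15125 \sqrt{2378}}{2378} \approx 2.9869 \cdot 10^{6}$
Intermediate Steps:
$c = -28$ ($c = -28 + 0 = -28$)
$d = -53$
$X{\left(s \right)} = \frac{1}{125}$ ($X{\left(s \right)} = \frac{1}{178 - 53} = \frac{1}{125}$)
$D = -2744$ ($D = \left(-28\right) 98 = -2744$)
$- \frac{30250}{\sqrt{12256 + D}} + \frac{23898}{X{\left(147 \right)}} = - \frac{30250}{\sqrt{12256 - 2744}} + 23898 \frac{1}{\frac{1}{125}} = - \frac{30250}{\sqrt{9512}} + 23898 \cdot 125 = - \frac{30250}{2 \sqrt{2378}} + 2987250 = - 30250 \frac{\sqrt{2378}}{4756} + 2987250 = - \frac{15125 \sqrt{2378}}{2378} + 2987250 = 2987250 - \frac{15125 \sqrt{2378}}{2378}$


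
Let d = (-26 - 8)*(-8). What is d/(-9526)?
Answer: -136/4763 ≈ -0.028553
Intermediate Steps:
d = 272 (d = -34*(-8) = 272)
d/(-9526) = 272/(-9526) = 272*(-1/9526) = -136/4763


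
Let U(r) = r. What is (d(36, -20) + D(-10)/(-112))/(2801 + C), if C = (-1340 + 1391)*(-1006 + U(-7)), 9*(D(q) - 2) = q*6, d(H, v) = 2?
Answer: -49/1172688 ≈ -4.1784e-5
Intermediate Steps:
D(q) = 2 + 2*q/3 (D(q) = 2 + (q*6)/9 = 2 + (6*q)/9 = 2 + 2*q/3)
C = -51663 (C = (-1340 + 1391)*(-1006 - 7) = 51*(-1013) = -51663)
(d(36, -20) + D(-10)/(-112))/(2801 + C) = (2 + (2 + (⅔)*(-10))/(-112))/(2801 - 51663) = (2 + (2 - 20/3)*(-1/112))/(-48862) = (2 - 14/3*(-1/112))*(-1/48862) = (2 + 1/24)*(-1/48862) = (49/24)*(-1/48862) = -49/1172688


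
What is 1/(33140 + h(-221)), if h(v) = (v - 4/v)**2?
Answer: 48841/4003643309 ≈ 1.2199e-5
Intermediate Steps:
1/(33140 + h(-221)) = 1/(33140 + (-4 + (-221)**2)**2/(-221)**2) = 1/(33140 + (-4 + 48841)**2/48841) = 1/(33140 + (1/48841)*48837**2) = 1/(33140 + (1/48841)*2385052569) = 1/(33140 + 2385052569/48841) = 1/(4003643309/48841) = 48841/4003643309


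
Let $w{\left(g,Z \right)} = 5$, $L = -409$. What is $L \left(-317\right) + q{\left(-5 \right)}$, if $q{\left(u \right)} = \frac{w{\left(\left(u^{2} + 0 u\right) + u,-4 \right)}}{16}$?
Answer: $\frac{2074453}{16} \approx 1.2965 \cdot 10^{5}$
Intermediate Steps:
$q{\left(u \right)} = \frac{5}{16}$
$L \left(-317\right) + q{\left(-5 \right)} = \left(-409\right) \left(-317\right) + \frac{5}{16} = 129653 + \frac{5}{16} = \frac{2074453}{16}$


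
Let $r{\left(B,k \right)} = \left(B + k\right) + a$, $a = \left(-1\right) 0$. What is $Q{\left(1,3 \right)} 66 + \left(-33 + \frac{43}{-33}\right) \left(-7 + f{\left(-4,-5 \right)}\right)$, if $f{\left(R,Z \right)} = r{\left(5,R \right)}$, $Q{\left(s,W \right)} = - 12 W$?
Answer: $- \frac{23872}{11} \approx -2170.2$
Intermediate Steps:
$a = 0$
$r{\left(B,k \right)} = B + k$ ($r{\left(B,k \right)} = \left(B + k\right) + 0 = B + k$)
$f{\left(R,Z \right)} = 5 + R$
$Q{\left(1,3 \right)} 66 + \left(-33 + \frac{43}{-33}\right) \left(-7 + f{\left(-4,-5 \right)}\right) = \left(-12\right) 3 \cdot 66 + \left(-33 + \frac{43}{-33}\right) \left(-7 + \left(5 - 4\right)\right) = \left(-36\right) 66 + \left(-33 + 43 \left(- \frac{1}{33}\right)\right) \left(-7 + 1\right) = -2376 + \left(-33 - \frac{43}{33}\right) \left(-6\right) = -2376 - - \frac{2264}{11} = -2376 + \frac{2264}{11} = - \frac{23872}{11}$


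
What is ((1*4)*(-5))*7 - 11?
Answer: -151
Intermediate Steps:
((1*4)*(-5))*7 - 11 = (4*(-5))*7 - 11 = -20*7 - 11 = -140 - 11 = -151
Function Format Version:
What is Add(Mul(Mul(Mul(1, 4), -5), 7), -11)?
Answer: -151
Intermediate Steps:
Add(Mul(Mul(Mul(1, 4), -5), 7), -11) = Add(Mul(Mul(4, -5), 7), -11) = Add(Mul(-20, 7), -11) = Add(-140, -11) = -151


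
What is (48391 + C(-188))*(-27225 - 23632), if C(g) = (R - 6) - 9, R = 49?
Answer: -2462750225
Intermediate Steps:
C(g) = 34 (C(g) = (49 - 6) - 9 = 43 - 9 = 34)
(48391 + C(-188))*(-27225 - 23632) = (48391 + 34)*(-27225 - 23632) = 48425*(-50857) = -2462750225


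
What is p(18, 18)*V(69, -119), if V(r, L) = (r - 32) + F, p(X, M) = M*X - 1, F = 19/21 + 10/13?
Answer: 3410234/273 ≈ 12492.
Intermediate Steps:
F = 457/273 (F = 19*(1/21) + 10*(1/13) = 19/21 + 10/13 = 457/273 ≈ 1.6740)
p(X, M) = -1 + M*X
V(r, L) = -8279/273 + r (V(r, L) = (r - 32) + 457/273 = (-32 + r) + 457/273 = -8279/273 + r)
p(18, 18)*V(69, -119) = (-1 + 18*18)*(-8279/273 + 69) = (-1 + 324)*(10558/273) = 323*(10558/273) = 3410234/273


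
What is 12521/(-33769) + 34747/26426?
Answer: 842491497/892379594 ≈ 0.94410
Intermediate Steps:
12521/(-33769) + 34747/26426 = 12521*(-1/33769) + 34747*(1/26426) = -12521/33769 + 34747/26426 = 842491497/892379594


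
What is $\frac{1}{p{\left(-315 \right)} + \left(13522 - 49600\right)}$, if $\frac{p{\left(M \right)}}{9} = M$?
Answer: $- \frac{1}{38913} \approx -2.5698 \cdot 10^{-5}$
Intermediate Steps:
$p{\left(M \right)} = 9 M$
$\frac{1}{p{\left(-315 \right)} + \left(13522 - 49600\right)} = \frac{1}{9 \left(-315\right) + \left(13522 - 49600\right)} = \frac{1}{-2835 + \left(13522 - 49600\right)} = \frac{1}{-2835 - 36078} = \frac{1}{-38913} = - \frac{1}{38913}$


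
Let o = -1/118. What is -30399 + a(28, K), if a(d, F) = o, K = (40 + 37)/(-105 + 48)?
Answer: -3587083/118 ≈ -30399.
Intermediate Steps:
o = -1/118 (o = -1*1/118 = -1/118 ≈ -0.0084746)
K = -77/57 (K = 77/(-57) = 77*(-1/57) = -77/57 ≈ -1.3509)
a(d, F) = -1/118
-30399 + a(28, K) = -30399 - 1/118 = -3587083/118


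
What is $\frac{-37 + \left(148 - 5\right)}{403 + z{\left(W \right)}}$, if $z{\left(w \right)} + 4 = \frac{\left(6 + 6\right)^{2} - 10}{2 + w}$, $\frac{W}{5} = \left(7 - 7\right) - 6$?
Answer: $\frac{1484}{5519} \approx 0.26889$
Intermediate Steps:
$W = -30$ ($W = 5 \left(\left(7 - 7\right) - 6\right) = 5 \left(0 - 6\right) = 5 \left(-6\right) = -30$)
$z{\left(w \right)} = -4 + \frac{134}{2 + w}$ ($z{\left(w \right)} = -4 + \frac{\left(6 + 6\right)^{2} - 10}{2 + w} = -4 + \frac{12^{2} - 10}{2 + w} = -4 + \frac{144 - 10}{2 + w} = -4 + \frac{134}{2 + w}$)
$\frac{-37 + \left(148 - 5\right)}{403 + z{\left(W \right)}} = \frac{-37 + \left(148 - 5\right)}{403 + \frac{2 \left(63 - -60\right)}{2 - 30}} = \frac{-37 + 143}{403 + \frac{2 \left(63 + 60\right)}{-28}} = \frac{106}{403 + 2 \left(- \frac{1}{28}\right) 123} = \frac{106}{403 - \frac{123}{14}} = \frac{106}{\frac{5519}{14}} = 106 \cdot \frac{14}{5519} = \frac{1484}{5519}$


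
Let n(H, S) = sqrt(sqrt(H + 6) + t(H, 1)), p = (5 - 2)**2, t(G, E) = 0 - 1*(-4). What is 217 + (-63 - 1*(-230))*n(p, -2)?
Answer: 217 + 167*sqrt(4 + sqrt(15)) ≈ 685.58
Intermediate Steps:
t(G, E) = 4 (t(G, E) = 0 + 4 = 4)
p = 9 (p = 3**2 = 9)
n(H, S) = sqrt(4 + sqrt(6 + H)) (n(H, S) = sqrt(sqrt(H + 6) + 4) = sqrt(sqrt(6 + H) + 4) = sqrt(4 + sqrt(6 + H)))
217 + (-63 - 1*(-230))*n(p, -2) = 217 + (-63 - 1*(-230))*sqrt(4 + sqrt(6 + 9)) = 217 + (-63 + 230)*sqrt(4 + sqrt(15)) = 217 + 167*sqrt(4 + sqrt(15))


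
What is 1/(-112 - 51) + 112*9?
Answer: 164303/163 ≈ 1008.0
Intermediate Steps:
1/(-112 - 51) + 112*9 = 1/(-163) + 1008 = -1/163 + 1008 = 164303/163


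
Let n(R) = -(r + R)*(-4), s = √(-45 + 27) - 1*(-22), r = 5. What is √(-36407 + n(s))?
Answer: √(-36299 + 12*I*√2) ≈ 0.0445 + 190.52*I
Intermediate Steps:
s = 22 + 3*I*√2 (s = √(-18) + 22 = 3*I*√2 + 22 = 22 + 3*I*√2 ≈ 22.0 + 4.2426*I)
n(R) = 20 + 4*R (n(R) = -(5 + R)*(-4) = (-5 - R)*(-4) = 20 + 4*R)
√(-36407 + n(s)) = √(-36407 + (20 + 4*(22 + 3*I*√2))) = √(-36407 + (20 + (88 + 12*I*√2))) = √(-36407 + (108 + 12*I*√2)) = √(-36299 + 12*I*√2)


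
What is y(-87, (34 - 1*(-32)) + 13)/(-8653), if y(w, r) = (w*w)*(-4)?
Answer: 30276/8653 ≈ 3.4989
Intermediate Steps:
y(w, r) = -4*w**2 (y(w, r) = w**2*(-4) = -4*w**2)
y(-87, (34 - 1*(-32)) + 13)/(-8653) = -4*(-87)**2/(-8653) = -4*7569*(-1/8653) = -30276*(-1/8653) = 30276/8653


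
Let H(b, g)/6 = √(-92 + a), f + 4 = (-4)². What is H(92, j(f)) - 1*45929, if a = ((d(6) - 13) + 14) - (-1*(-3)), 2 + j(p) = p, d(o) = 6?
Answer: -45929 + 12*I*√22 ≈ -45929.0 + 56.285*I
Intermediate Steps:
f = 12 (f = -4 + (-4)² = -4 + 16 = 12)
j(p) = -2 + p
a = 4 (a = ((6 - 13) + 14) - (-1*(-3)) = (-7 + 14) - 3 = 7 - 1*3 = 7 - 3 = 4)
H(b, g) = 12*I*√22 (H(b, g) = 6*√(-92 + 4) = 6*√(-88) = 6*(2*I*√22) = 12*I*√22)
H(92, j(f)) - 1*45929 = 12*I*√22 - 1*45929 = 12*I*√22 - 45929 = -45929 + 12*I*√22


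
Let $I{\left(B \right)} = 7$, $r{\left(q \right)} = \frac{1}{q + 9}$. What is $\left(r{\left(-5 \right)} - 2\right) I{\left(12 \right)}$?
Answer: $- \frac{49}{4} \approx -12.25$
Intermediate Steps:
$r{\left(q \right)} = \frac{1}{9 + q}$
$\left(r{\left(-5 \right)} - 2\right) I{\left(12 \right)} = \left(\frac{1}{9 - 5} - 2\right) 7 = \left(\frac{1}{4} - 2\right) 7 = \left(- \frac{7}{4}\right) 7 = - \frac{49}{4}$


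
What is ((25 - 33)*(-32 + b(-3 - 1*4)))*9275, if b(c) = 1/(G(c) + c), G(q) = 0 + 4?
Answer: 7197400/3 ≈ 2.3991e+6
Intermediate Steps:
G(q) = 4
b(c) = 1/(4 + c)
((25 - 33)*(-32 + b(-3 - 1*4)))*9275 = ((25 - 33)*(-32 + 1/(4 + (-3 - 1*4))))*9275 = -8*(-32 + 1/(4 + (-3 - 4)))*9275 = -8*(-32 + 1/(4 - 7))*9275 = -8*(-32 + 1/(-3))*9275 = -8*(-32 - ⅓)*9275 = -8*(-97/3)*9275 = (776/3)*9275 = 7197400/3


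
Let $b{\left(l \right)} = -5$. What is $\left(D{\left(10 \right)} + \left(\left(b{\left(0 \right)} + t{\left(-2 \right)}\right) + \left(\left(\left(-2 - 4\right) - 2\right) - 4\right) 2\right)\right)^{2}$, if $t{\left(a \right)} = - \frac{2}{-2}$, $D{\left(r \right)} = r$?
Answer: $324$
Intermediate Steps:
$t{\left(a \right)} = 1$ ($t{\left(a \right)} = \left(-2\right) \left(- \frac{1}{2}\right) = 1$)
$\left(D{\left(10 \right)} + \left(\left(b{\left(0 \right)} + t{\left(-2 \right)}\right) + \left(\left(\left(-2 - 4\right) - 2\right) - 4\right) 2\right)\right)^{2} = \left(10 + \left(\left(-5 + 1\right) + \left(\left(\left(-2 - 4\right) - 2\right) - 4\right) 2\right)\right)^{2} = \left(10 + \left(-4 + \left(\left(-6 - 2\right) - 4\right) 2\right)\right)^{2} = \left(10 + \left(-4 + \left(-8 - 4\right) 2\right)\right)^{2} = \left(10 - 28\right)^{2} = \left(-18\right)^{2} = 324$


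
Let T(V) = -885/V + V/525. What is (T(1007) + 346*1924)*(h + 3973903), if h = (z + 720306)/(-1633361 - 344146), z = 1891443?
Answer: 131700211062558854197568/49783738725 ≈ 2.6454e+12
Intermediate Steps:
T(V) = -885/V + V/525 (T(V) = -885/V + V*(1/525) = -885/V + V/525)
h = -124369/94167 (h = (1891443 + 720306)/(-1633361 - 344146) = 2611749/(-1977507) = 2611749*(-1/1977507) = -124369/94167 ≈ -1.3207)
(T(1007) + 346*1924)*(h + 3973903) = ((-885/1007 + (1/525)*1007) + 346*1924)*(-124369/94167 + 3973903) = ((-885*1/1007 + 1007/525) + 665704)*(374210399432/94167) = ((-885/1007 + 1007/525) + 665704)*(374210399432/94167) = (549424/528675 + 665704)*(374210399432/94167) = (351941611624/528675)*(374210399432/94167) = 131700211062558854197568/49783738725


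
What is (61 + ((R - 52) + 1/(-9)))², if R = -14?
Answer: 2116/81 ≈ 26.123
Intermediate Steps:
(61 + ((R - 52) + 1/(-9)))² = (61 + ((-14 - 52) + 1/(-9)))² = (61 + (-66 - ⅑))² = (61 - 595/9)² = (-46/9)² = 2116/81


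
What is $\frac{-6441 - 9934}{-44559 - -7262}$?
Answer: $\frac{16375}{37297} \approx 0.43904$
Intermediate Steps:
$\frac{-6441 - 9934}{-44559 - -7262} = - \frac{16375}{-44559 + \left(-7390 + 14652\right)} = - \frac{16375}{-44559 + 7262} = - \frac{16375}{-37297} = \left(-16375\right) \left(- \frac{1}{37297}\right) = \frac{16375}{37297}$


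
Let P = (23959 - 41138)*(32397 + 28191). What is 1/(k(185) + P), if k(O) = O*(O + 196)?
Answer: -1/1040770767 ≈ -9.6083e-10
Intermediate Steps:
P = -1040841252 (P = -17179*60588 = -1040841252)
k(O) = O*(196 + O)
1/(k(185) + P) = 1/(185*(196 + 185) - 1040841252) = 1/(185*381 - 1040841252) = 1/(70485 - 1040841252) = 1/(-1040770767) = -1/1040770767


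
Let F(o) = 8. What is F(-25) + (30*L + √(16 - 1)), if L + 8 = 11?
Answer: 98 + √15 ≈ 101.87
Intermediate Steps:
L = 3 (L = -8 + 11 = 3)
F(-25) + (30*L + √(16 - 1)) = 8 + (30*3 + √(16 - 1)) = 8 + (90 + √15) = 98 + √15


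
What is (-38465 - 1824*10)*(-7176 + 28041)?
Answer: -1183149825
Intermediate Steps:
(-38465 - 1824*10)*(-7176 + 28041) = (-38465 - 18240)*20865 = -56705*20865 = -1183149825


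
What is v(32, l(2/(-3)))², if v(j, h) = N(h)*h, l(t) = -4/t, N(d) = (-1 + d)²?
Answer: 22500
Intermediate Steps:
v(j, h) = h*(-1 + h)² (v(j, h) = (-1 + h)²*h = h*(-1 + h)²)
v(32, l(2/(-3)))² = ((-4/(2/(-3)))*(-1 - 4/(2/(-3)))²)² = ((-4/(2*(-⅓)))*(-1 - 4/(2*(-⅓)))²)² = ((-4/(-⅔))*(-1 - 4/(-⅔))²)² = ((-4*(-3/2))*(-1 - 4*(-3/2))²)² = (6*(-1 + 6)²)² = (6*5²)² = (6*25)² = 150² = 22500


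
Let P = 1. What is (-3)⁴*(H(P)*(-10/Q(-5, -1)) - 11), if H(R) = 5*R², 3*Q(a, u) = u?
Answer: 11259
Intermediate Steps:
Q(a, u) = u/3
(-3)⁴*(H(P)*(-10/Q(-5, -1)) - 11) = (-3)⁴*((5*1²)*(-10/((⅓)*(-1))) - 11) = 81*((5*1)*(-10/(-⅓)) - 11) = 81*(5*(-10*(-3)) - 11) = 81*(5*30 - 11) = 81*(150 - 11) = 81*139 = 11259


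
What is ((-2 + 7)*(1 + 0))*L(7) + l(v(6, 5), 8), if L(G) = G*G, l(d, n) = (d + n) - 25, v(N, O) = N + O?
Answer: 239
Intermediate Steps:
l(d, n) = -25 + d + n
L(G) = G²
((-2 + 7)*(1 + 0))*L(7) + l(v(6, 5), 8) = ((-2 + 7)*(1 + 0))*7² + (-25 + (6 + 5) + 8) = (5*1)*49 + (-25 + 11 + 8) = 5*49 - 6 = 245 - 6 = 239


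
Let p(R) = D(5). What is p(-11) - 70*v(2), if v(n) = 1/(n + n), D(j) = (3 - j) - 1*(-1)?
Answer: -37/2 ≈ -18.500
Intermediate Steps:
D(j) = 4 - j (D(j) = (3 - j) + 1 = 4 - j)
v(n) = 1/(2*n)
p(R) = -1 (p(R) = 4 - 1*5 = 4 - 5 = -1)
p(-11) - 70*v(2) = -1 - 35/2 = -37/2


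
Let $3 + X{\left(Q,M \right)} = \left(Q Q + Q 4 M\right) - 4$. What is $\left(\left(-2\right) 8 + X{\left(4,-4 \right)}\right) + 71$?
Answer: $0$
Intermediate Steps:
$X{\left(Q,M \right)} = -7 + Q^{2} + 4 M Q$ ($X{\left(Q,M \right)} = -3 - \left(4 - Q Q - Q 4 M\right) = -3 - \left(4 - Q^{2} - 4 Q M\right) = -3 - \left(4 - Q^{2} - 4 M Q\right) = -3 + \left(-4 + Q^{2} + 4 M Q\right) = -7 + Q^{2} + 4 M Q$)
$\left(\left(-2\right) 8 + X{\left(4,-4 \right)}\right) + 71 = \left(\left(-2\right) 8 + \left(-7 + 4^{2} + 4 \left(-4\right) 4\right)\right) + 71 = \left(-16 - 55\right) + 71 = -71 + 71 = 0$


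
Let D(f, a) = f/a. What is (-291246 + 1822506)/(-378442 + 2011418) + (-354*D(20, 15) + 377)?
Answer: -38400365/408244 ≈ -94.062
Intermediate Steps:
(-291246 + 1822506)/(-378442 + 2011418) + (-354*D(20, 15) + 377) = (-291246 + 1822506)/(-378442 + 2011418) + (-7080/15 + 377) = 1531260/1632976 + (-7080/15 + 377) = 1531260*(1/1632976) + (-354*4/3 + 377) = 382815/408244 + (-472 + 377) = 382815/408244 - 95 = -38400365/408244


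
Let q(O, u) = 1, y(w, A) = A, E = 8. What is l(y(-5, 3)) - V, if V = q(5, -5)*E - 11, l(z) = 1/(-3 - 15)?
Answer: 53/18 ≈ 2.9444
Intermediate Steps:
l(z) = -1/18 (l(z) = 1/(-18) = -1/18)
V = -3 (V = 1*8 - 11 = 8 - 11 = -3)
l(y(-5, 3)) - V = -1/18 - 1*(-3) = -1/18 + 3 = 53/18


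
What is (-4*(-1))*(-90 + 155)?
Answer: 260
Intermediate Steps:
(-4*(-1))*(-90 + 155) = 4*65 = 260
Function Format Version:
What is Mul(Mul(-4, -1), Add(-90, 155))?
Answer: 260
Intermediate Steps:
Mul(Mul(-4, -1), Add(-90, 155)) = Mul(4, 65) = 260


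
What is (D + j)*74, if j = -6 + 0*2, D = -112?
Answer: -8732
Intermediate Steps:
j = -6 (j = -6 + 0 = -6)
(D + j)*74 = (-112 - 6)*74 = -118*74 = -8732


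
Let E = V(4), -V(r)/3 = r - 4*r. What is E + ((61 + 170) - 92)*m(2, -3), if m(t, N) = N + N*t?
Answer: -1215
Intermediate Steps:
V(r) = 9*r (V(r) = -3*(r - 4*r) = -(-9)*r = 9*r)
E = 36 (E = 9*4 = 36)
E + ((61 + 170) - 92)*m(2, -3) = 36 + ((61 + 170) - 92)*(-3*(1 + 2)) = 36 + (231 - 92)*(-3*3) = 36 + 139*(-9) = 36 - 1251 = -1215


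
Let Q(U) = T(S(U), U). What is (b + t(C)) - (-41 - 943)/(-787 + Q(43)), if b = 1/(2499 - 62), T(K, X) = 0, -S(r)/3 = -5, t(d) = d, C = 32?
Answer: 58976187/1917919 ≈ 30.750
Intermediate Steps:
S(r) = 15 (S(r) = -3*(-5) = 15)
Q(U) = 0
b = 1/2437 ≈ 0.00041034
(b + t(C)) - (-41 - 943)/(-787 + Q(43)) = (1/2437 + 32) - (-41 - 943)/(-787 + 0) = 77985/2437 - (-984)/(-787) = 77985/2437 - (-984)*(-1)/787 = 77985/2437 - 1*984/787 = 77985/2437 - 984/787 = 58976187/1917919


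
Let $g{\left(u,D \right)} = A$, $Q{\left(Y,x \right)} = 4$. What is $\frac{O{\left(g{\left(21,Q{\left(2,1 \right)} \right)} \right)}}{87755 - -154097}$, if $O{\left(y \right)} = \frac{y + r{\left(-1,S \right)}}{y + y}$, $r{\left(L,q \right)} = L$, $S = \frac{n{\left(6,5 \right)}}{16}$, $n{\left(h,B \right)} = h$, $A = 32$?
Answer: $\frac{31}{15478528} \approx 2.0028 \cdot 10^{-6}$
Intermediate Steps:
$g{\left(u,D \right)} = 32$
$S = \frac{3}{8}$ ($S = \frac{6}{16} = 6 \cdot \frac{1}{16} = \frac{3}{8} \approx 0.375$)
$O{\left(y \right)} = \frac{-1 + y}{2 y}$ ($O{\left(y \right)} = \frac{y - 1}{y + y} = \frac{-1 + y}{2 y}$)
$\frac{O{\left(g{\left(21,Q{\left(2,1 \right)} \right)} \right)}}{87755 - -154097} = \frac{\frac{1}{2} \cdot \frac{1}{32} \left(-1 + 32\right)}{87755 - -154097} = \frac{\frac{1}{2} \cdot \frac{1}{32} \cdot 31}{87755 + 154097} = \frac{31}{64 \cdot 241852} = \frac{31}{64} \cdot \frac{1}{241852} = \frac{31}{15478528}$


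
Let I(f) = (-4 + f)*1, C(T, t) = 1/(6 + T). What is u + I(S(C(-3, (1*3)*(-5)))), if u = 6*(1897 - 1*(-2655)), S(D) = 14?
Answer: 27322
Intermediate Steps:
I(f) = -4 + f
u = 27312 (u = 6*(1897 + 2655) = 6*4552 = 27312)
u + I(S(C(-3, (1*3)*(-5)))) = 27312 + (-4 + 14) = 27312 + 10 = 27322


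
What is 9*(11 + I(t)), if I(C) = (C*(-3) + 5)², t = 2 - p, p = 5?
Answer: 1863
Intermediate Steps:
t = -3 (t = 2 - 1*5 = 2 - 5 = -3)
I(C) = (5 - 3*C)² (I(C) = (-3*C + 5)² = (5 - 3*C)²)
9*(11 + I(t)) = 9*(11 + (-5 + 3*(-3))²) = 9*(11 + (-5 - 9)²) = 9*(11 + (-14)²) = 9*(11 + 196) = 9*207 = 1863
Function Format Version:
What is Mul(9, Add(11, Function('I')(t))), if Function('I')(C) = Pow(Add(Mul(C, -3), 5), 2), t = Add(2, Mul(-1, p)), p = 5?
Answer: 1863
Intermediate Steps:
t = -3 (t = Add(2, Mul(-1, 5)) = Add(2, -5) = -3)
Function('I')(C) = Pow(Add(5, Mul(-3, C)), 2) (Function('I')(C) = Pow(Add(Mul(-3, C), 5), 2) = Pow(Add(5, Mul(-3, C)), 2))
Mul(9, Add(11, Function('I')(t))) = Mul(9, Add(11, Pow(Add(-5, Mul(3, -3)), 2))) = Mul(9, Add(11, Pow(Add(-5, -9), 2))) = Mul(9, Add(11, Pow(-14, 2))) = Mul(9, Add(11, 196)) = Mul(9, 207) = 1863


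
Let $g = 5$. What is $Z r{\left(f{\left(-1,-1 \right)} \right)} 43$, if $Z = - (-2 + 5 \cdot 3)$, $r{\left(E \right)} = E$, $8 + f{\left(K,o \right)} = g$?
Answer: $1677$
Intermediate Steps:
$f{\left(K,o \right)} = -3$ ($f{\left(K,o \right)} = -8 + 5 = -3$)
$Z = -13$ ($Z = - (-2 + 15) = \left(-1\right) 13 = -13$)
$Z r{\left(f{\left(-1,-1 \right)} \right)} 43 = \left(-13\right) \left(-3\right) 43 = 39 \cdot 43 = 1677$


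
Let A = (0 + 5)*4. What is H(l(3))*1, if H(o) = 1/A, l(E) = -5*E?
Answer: 1/20 ≈ 0.050000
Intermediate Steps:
A = 20 (A = 5*4 = 20)
H(o) = 1/20
H(l(3))*1 = (1/20)*1 = 1/20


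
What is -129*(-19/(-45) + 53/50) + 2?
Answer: -28381/150 ≈ -189.21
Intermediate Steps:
-129*(-19/(-45) + 53/50) + 2 = -129*(-19*(-1/45) + 53*(1/50)) + 2 = -129*(19/45 + 53/50) + 2 = -129*667/450 + 2 = -28681/150 + 2 = -28381/150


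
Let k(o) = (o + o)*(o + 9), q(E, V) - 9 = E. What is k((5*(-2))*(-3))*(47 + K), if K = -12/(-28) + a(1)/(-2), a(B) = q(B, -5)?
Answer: 694980/7 ≈ 99283.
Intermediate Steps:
q(E, V) = 9 + E
a(B) = 9 + B
K = -32/7 (K = -12/(-28) + (9 + 1)/(-2) = -12*(-1/28) + 10*(-1/2) = 3/7 - 5 = -32/7 ≈ -4.5714)
k(o) = 2*o*(9 + o) (k(o) = (2*o)*(9 + o) = 2*o*(9 + o))
k((5*(-2))*(-3))*(47 + K) = (2*((5*(-2))*(-3))*(9 + (5*(-2))*(-3)))*(47 - 32/7) = (2*(-10*(-3))*(9 - 10*(-3)))*(297/7) = (2*30*(9 + 30))*(297/7) = (2*30*39)*(297/7) = 2340*(297/7) = 694980/7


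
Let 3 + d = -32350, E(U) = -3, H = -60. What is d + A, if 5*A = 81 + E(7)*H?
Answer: -161504/5 ≈ -32301.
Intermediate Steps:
d = -32353 (d = -3 - 32350 = -32353)
A = 261/5 (A = (81 - 3*(-60))/5 = (81 + 180)/5 = (⅕)*261 = 261/5 ≈ 52.200)
d + A = -32353 + 261/5 = -161504/5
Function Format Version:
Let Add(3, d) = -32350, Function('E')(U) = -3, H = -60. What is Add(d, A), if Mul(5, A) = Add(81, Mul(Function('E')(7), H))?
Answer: Rational(-161504, 5) ≈ -32301.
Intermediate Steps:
d = -32353 (d = Add(-3, -32350) = -32353)
A = Rational(261, 5) (A = Mul(Rational(1, 5), Add(81, Mul(-3, -60))) = Mul(Rational(1, 5), Add(81, 180)) = Mul(Rational(1, 5), 261) = Rational(261, 5) ≈ 52.200)
Add(d, A) = Add(-32353, Rational(261, 5)) = Rational(-161504, 5)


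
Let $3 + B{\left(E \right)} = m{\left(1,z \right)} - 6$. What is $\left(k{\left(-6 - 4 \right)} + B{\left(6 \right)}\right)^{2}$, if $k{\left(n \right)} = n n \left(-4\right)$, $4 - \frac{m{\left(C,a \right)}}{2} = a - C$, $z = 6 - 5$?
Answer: $160801$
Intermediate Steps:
$z = 1$ ($z = 6 - 5 = 1$)
$m{\left(C,a \right)} = 8 - 2 a + 2 C$ ($m{\left(C,a \right)} = 8 - 2 \left(a - C\right) = 8 + \left(- 2 a + 2 C\right) = 8 - 2 a + 2 C$)
$B{\left(E \right)} = -1$ ($B{\left(E \right)} = -3 + \left(\left(8 - 2 + 2 \cdot 1\right) - 6\right) = -3 + \left(\left(8 - 2 + 2\right) - 6\right) = -3 + \left(8 - 6\right) = -3 + 2 = -1$)
$k{\left(n \right)} = - 4 n^{2}$ ($k{\left(n \right)} = n^{2} \left(-4\right) = - 4 n^{2}$)
$\left(k{\left(-6 - 4 \right)} + B{\left(6 \right)}\right)^{2} = \left(- 4 \left(-6 - 4\right)^{2} - 1\right)^{2} = \left(- 4 \left(-10\right)^{2} - 1\right)^{2} = \left(\left(-4\right) 100 - 1\right)^{2} = \left(-400 - 1\right)^{2} = \left(-401\right)^{2} = 160801$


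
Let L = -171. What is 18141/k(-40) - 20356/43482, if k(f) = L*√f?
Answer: -10178/21741 + 6047*I*√10/1140 ≈ -0.46815 + 16.774*I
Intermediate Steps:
k(f) = -171*√f
18141/k(-40) - 20356/43482 = 18141/((-342*I*√10)) - 20356/43482 = 18141/((-342*I*√10)) - 20356*1/43482 = 18141/((-342*I*√10)) - 10178/21741 = 18141*(I*√10/3420) - 10178/21741 = 6047*I*√10/1140 - 10178/21741 = -10178/21741 + 6047*I*√10/1140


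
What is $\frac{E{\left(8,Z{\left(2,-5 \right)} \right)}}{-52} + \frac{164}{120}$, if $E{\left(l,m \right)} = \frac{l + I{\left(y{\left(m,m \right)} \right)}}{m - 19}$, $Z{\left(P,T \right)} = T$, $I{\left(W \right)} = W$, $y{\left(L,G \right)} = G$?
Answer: $\frac{8543}{6240} \approx 1.3691$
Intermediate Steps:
$E{\left(l,m \right)} = \frac{l + m}{-19 + m}$ ($E{\left(l,m \right)} = \frac{l + m}{m - 19} = \frac{l + m}{-19 + m}$)
$\frac{E{\left(8,Z{\left(2,-5 \right)} \right)}}{-52} + \frac{164}{120} = \frac{\frac{1}{-19 - 5} \left(8 - 5\right)}{-52} + \frac{164}{120} = \frac{1}{-24} \cdot 3 \left(- \frac{1}{52}\right) + 164 \cdot \frac{1}{120} = \left(- \frac{1}{24}\right) 3 \left(- \frac{1}{52}\right) + \frac{41}{30} = \left(- \frac{1}{8}\right) \left(- \frac{1}{52}\right) + \frac{41}{30} = \frac{1}{416} + \frac{41}{30} = \frac{8543}{6240}$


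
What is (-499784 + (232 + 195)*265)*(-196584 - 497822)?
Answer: 268477497374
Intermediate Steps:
(-499784 + (232 + 195)*265)*(-196584 - 497822) = (-499784 + 427*265)*(-694406) = (-499784 + 113155)*(-694406) = -386629*(-694406) = 268477497374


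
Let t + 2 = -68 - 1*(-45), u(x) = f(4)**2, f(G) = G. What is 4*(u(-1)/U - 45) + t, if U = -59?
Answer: -12159/59 ≈ -206.08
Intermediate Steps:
u(x) = 16 (u(x) = 4**2 = 16)
t = -25 (t = -2 + (-68 - 1*(-45)) = -2 + (-68 + 45) = -2 - 23 = -25)
4*(u(-1)/U - 45) + t = 4*(16/(-59) - 45) - 25 = 4*(16*(-1/59) - 45) - 25 = 4*(-16/59 - 45) - 25 = 4*(-2671/59) - 25 = -10684/59 - 25 = -12159/59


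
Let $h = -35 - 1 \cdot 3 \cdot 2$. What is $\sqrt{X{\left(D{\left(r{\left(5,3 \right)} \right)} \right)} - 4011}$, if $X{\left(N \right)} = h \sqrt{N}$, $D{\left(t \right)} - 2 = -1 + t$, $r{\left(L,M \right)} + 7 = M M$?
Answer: $\sqrt{-4011 - 41 \sqrt{3}} \approx 63.891 i$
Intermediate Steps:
$r{\left(L,M \right)} = -7 + M^{2}$ ($r{\left(L,M \right)} = -7 + M M = -7 + M^{2}$)
$D{\left(t \right)} = 1 + t$ ($D{\left(t \right)} = 2 + \left(-1 + t\right) = 1 + t$)
$h = -41$ ($h = -35 - 3 \cdot 2 = -35 - 6 = -41$)
$X{\left(N \right)} = - 41 \sqrt{N}$
$\sqrt{X{\left(D{\left(r{\left(5,3 \right)} \right)} \right)} - 4011} = \sqrt{- 41 \sqrt{1 - \left(7 - 3^{2}\right)} - 4011} = \sqrt{- 41 \sqrt{1 + \left(-7 + 9\right)} - 4011} = \sqrt{- 41 \sqrt{1 + 2} - 4011} = \sqrt{- 41 \sqrt{3} - 4011} = \sqrt{-4011 - 41 \sqrt{3}}$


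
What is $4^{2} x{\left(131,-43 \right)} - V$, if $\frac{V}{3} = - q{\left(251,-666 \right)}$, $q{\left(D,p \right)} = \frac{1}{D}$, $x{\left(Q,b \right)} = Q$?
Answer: $\frac{526099}{251} \approx 2096.0$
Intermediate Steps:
$V = - \frac{3}{251}$ ($V = 3 \left(- \frac{1}{251}\right) = - \frac{3}{251} \approx -0.011952$)
$4^{2} x{\left(131,-43 \right)} - V = 4^{2} \cdot 131 - - \frac{3}{251} = 16 \cdot 131 + \frac{3}{251} = 2096 + \frac{3}{251} = \frac{526099}{251}$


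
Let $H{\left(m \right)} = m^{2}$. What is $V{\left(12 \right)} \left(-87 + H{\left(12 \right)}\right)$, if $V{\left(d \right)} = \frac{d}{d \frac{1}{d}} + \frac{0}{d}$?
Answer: $684$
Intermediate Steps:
$V{\left(d \right)} = d$ ($V{\left(d \right)} = \frac{d}{1} + 0 = d 1 + 0 = d + 0 = d$)
$V{\left(12 \right)} \left(-87 + H{\left(12 \right)}\right) = 12 \left(-87 + 12^{2}\right) = 12 \left(-87 + 144\right) = 12 \cdot 57 = 684$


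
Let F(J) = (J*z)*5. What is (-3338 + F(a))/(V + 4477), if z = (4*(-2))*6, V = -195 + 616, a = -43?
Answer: 3491/2449 ≈ 1.4255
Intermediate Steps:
V = 421
z = -48 (z = -8*6 = -48)
F(J) = -240*J (F(J) = (J*(-48))*5 = -48*J*5 = -240*J)
(-3338 + F(a))/(V + 4477) = (-3338 - 240*(-43))/(421 + 4477) = (-3338 + 10320)/4898 = 6982*(1/4898) = 3491/2449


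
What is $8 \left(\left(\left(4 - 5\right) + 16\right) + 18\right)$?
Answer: $264$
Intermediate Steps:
$8 \left(\left(\left(4 - 5\right) + 16\right) + 18\right) = 8 \left(\left(-1 + 16\right) + 18\right) = 8 \left(15 + 18\right) = 8 \cdot 33 = 264$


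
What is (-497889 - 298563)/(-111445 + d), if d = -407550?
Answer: 796452/518995 ≈ 1.5346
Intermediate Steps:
(-497889 - 298563)/(-111445 + d) = (-497889 - 298563)/(-111445 - 407550) = -796452/(-518995) = -796452*(-1/518995) = 796452/518995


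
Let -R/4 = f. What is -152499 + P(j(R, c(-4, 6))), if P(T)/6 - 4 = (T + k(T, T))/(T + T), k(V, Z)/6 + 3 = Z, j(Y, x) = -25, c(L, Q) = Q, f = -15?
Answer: -3811296/25 ≈ -1.5245e+5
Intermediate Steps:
R = 60 (R = -4*(-15) = 60)
k(V, Z) = -18 + 6*Z
P(T) = 24 + 3*(-18 + 7*T)/T (P(T) = 24 + 6*((T + (-18 + 6*T))/(T + T)) = 24 + 6*((-18 + 7*T)/((2*T))) = 24 + 6*((-18 + 7*T)*(1/(2*T))) = 24 + 6*((-18 + 7*T)/(2*T)) = 24 + 3*(-18 + 7*T)/T)
-152499 + P(j(R, c(-4, 6))) = -152499 + (45 - 54/(-25)) = -152499 + (45 - 54*(-1/25)) = -152499 + (45 + 54/25) = -152499 + 1179/25 = -3811296/25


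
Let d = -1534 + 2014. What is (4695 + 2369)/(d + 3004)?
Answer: 1766/871 ≈ 2.0276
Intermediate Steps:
d = 480
(4695 + 2369)/(d + 3004) = (4695 + 2369)/(480 + 3004) = 7064/3484 = 7064*(1/3484) = 1766/871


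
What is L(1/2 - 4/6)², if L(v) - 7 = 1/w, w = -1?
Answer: 36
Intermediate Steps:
L(v) = 6 (L(v) = 7 + 1/(-1) = 7 - 1 = 6)
L(1/2 - 4/6)² = 6² = 36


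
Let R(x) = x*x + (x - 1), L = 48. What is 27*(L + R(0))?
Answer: 1269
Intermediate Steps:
R(x) = -1 + x + x**2 (R(x) = x**2 + (-1 + x) = -1 + x + x**2)
27*(L + R(0)) = 27*(48 + (-1 + 0 + 0**2)) = 27*(48 + (-1 + 0 + 0)) = 27*(48 - 1) = 27*47 = 1269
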